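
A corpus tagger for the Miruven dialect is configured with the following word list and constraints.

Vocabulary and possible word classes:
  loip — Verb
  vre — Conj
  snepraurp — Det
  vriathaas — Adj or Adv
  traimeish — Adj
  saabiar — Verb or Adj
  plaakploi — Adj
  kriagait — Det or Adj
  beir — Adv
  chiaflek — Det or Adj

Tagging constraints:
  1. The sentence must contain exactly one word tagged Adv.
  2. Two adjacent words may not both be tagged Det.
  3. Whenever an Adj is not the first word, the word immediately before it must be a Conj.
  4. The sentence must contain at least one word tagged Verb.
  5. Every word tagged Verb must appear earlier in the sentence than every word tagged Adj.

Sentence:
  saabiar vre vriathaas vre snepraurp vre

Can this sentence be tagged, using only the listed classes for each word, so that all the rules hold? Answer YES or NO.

YES

Candidates per position — 1:saabiar {Verb,Adj}; 2:vre {Conj}; 3:vriathaas {Adj,Adv}; 4:vre {Conj}; 5:snepraurp {Det}; 6:vre {Conj}.
One satisfying assignment: Verb Conj Adv Conj Det Conj.
Checking: rule 1 holds; rule 2 holds; rule 3 holds; rule 4 holds; rule 5 holds.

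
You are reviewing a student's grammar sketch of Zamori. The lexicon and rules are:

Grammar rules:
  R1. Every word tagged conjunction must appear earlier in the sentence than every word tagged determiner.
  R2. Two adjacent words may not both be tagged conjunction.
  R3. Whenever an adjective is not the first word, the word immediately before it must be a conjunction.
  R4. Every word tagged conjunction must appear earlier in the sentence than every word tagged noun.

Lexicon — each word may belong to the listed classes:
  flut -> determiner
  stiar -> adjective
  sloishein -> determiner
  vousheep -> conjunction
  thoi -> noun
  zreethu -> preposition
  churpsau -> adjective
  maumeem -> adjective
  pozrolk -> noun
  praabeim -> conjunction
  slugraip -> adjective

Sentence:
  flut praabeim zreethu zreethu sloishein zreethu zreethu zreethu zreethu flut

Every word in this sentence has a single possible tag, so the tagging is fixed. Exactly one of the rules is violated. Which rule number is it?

Fixed tagging: determiner conjunction preposition preposition determiner preposition preposition preposition preposition determiner.
Rule check: R1 fail, R2 pass, R3 pass, R4 pass.
Only rule 1 fails.

1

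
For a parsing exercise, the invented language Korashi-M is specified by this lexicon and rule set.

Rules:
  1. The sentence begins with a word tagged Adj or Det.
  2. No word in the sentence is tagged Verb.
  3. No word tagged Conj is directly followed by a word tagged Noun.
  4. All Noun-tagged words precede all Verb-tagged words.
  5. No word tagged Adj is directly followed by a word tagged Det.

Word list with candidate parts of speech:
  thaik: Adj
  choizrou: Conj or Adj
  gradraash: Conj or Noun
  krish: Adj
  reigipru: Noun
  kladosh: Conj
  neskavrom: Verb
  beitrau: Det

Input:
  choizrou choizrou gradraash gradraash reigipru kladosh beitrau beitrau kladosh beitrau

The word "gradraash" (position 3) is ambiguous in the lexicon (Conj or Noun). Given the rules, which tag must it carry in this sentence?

Candidates per position — 1:choizrou {Conj,Adj}; 2:choizrou {Conj,Adj}; 3:gradraash {Conj,Noun}; 4:gradraash {Conj,Noun}; 5:reigipru {Noun}; 6:kladosh {Conj}; 7:beitrau {Det}; 8:beitrau {Det}; 9:kladosh {Conj}; 10:beitrau {Det}.
At position 1, choosing Conj makes rule 1 impossible to satisfy; hence Adj.
At position 2, choosing Conj makes rule 3 impossible to satisfy; hence Adj.
At position 3, choosing Conj makes rule 3 impossible to satisfy; hence Noun.
At position 4, choosing Conj makes rule 3 impossible to satisfy; hence Noun.
So the tagging must be: Adj Adj Noun Noun Noun Conj Det Det Conj Det.
Rule-by-rule: rule 1 ok; rule 2 ok; rule 3 ok; rule 4 ok; rule 5 ok.

Noun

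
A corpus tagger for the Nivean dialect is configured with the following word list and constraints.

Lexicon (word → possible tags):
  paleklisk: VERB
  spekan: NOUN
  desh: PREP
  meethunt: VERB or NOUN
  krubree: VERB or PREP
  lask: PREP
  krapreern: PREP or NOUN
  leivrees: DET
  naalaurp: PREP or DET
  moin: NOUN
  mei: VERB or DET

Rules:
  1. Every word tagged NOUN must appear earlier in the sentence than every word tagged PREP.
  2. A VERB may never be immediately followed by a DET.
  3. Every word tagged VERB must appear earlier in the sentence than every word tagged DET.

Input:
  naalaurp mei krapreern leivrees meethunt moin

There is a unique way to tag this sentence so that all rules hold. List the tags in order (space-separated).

DET DET NOUN DET NOUN NOUN

Candidates per position — 1:naalaurp {PREP,DET}; 2:mei {VERB,DET}; 3:krapreern {PREP,NOUN}; 4:leivrees {DET}; 5:meethunt {VERB,NOUN}; 6:moin {NOUN}.
Word 1 cannot be PREP — rule 1 would then fail for every completion. It is DET.
Word 2 cannot be VERB — rule 3 would then fail for every completion. It is DET.
Word 3 cannot be PREP — rule 1 would then fail for every completion. It is NOUN.
Word 5 cannot be VERB — rule 3 would then fail for every completion. It is NOUN.
The unique satisfying tagging is: DET DET NOUN DET NOUN NOUN.
Verifying each rule — rule 1 holds; rule 2 holds; rule 3 holds.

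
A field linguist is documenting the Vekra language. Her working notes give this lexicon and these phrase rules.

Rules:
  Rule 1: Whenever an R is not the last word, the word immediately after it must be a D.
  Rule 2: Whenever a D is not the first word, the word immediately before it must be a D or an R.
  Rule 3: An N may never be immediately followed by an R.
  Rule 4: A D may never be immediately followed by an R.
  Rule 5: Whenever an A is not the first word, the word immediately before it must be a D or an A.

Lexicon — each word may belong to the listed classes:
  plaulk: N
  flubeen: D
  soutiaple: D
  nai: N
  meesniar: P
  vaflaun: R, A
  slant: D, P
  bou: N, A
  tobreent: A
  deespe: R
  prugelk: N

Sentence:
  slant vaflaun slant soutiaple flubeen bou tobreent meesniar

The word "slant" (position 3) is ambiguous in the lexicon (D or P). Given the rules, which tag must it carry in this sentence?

Candidates per position — 1:slant {D,P}; 2:vaflaun {R,A}; 3:slant {D,P}; 4:soutiaple {D}; 5:flubeen {D}; 6:bou {N,A}; 7:tobreent {A}; 8:meesniar {P}.
Position 2: tagging it A would leave rule 2 unsatisfiable, so it must be R.
Position 3: tagging it P would leave rule 1 unsatisfiable, so it must be D.
Position 6: tagging it N would leave rule 5 unsatisfiable, so it must be A.
Position 1: tagging it D would leave rule 4 unsatisfiable, so it must be P.
So the tagging must be: P R D D D A A P.
Check: rule 1 ✓; rule 2 ✓; rule 3 ✓; rule 4 ✓; rule 5 ✓.

D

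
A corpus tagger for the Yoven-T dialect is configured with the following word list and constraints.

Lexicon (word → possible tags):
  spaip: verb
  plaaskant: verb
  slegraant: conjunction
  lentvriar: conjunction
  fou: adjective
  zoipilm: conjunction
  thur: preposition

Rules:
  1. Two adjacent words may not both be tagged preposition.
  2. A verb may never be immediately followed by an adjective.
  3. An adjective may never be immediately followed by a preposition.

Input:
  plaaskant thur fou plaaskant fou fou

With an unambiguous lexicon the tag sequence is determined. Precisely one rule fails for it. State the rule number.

Fixed tagging: verb preposition adjective verb adjective adjective.
Checking each rule: R1 ok, R2 fails, R3 ok.
Only rule 2 fails.

2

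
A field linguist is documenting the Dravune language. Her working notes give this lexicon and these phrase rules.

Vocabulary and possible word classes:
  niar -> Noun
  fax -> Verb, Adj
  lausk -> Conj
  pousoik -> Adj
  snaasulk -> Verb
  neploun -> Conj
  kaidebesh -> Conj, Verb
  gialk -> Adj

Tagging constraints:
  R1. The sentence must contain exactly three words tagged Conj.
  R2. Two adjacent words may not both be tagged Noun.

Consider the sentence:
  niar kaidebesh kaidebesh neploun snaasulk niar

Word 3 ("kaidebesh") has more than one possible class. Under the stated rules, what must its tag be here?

Conj

Candidates per position — 1:niar {Noun}; 2:kaidebesh {Conj,Verb}; 3:kaidebesh {Conj,Verb}; 4:neploun {Conj}; 5:snaasulk {Verb}; 6:niar {Noun}.
Word 2 cannot be Verb — rule 1 would then fail for every completion. It is Conj.
Word 3 cannot be Verb — rule 1 would then fail for every completion. It is Conj.
The unique satisfying tagging is: Noun Conj Conj Conj Verb Noun.
Rule-by-rule: rule 1 satisfied; rule 2 satisfied.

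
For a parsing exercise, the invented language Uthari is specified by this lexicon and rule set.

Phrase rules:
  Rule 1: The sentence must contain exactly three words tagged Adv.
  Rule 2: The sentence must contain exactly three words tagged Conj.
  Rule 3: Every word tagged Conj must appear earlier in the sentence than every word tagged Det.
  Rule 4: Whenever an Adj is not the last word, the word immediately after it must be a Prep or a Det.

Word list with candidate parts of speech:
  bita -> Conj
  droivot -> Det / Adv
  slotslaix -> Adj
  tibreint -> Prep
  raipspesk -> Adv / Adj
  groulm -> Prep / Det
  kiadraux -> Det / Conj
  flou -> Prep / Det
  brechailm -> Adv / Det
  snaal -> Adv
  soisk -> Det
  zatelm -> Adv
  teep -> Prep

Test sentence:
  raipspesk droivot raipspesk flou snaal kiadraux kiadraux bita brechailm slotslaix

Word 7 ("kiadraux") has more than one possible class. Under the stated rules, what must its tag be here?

Candidates per position — 1:raipspesk {Adv,Adj}; 2:droivot {Det,Adv}; 3:raipspesk {Adv,Adj}; 4:flou {Prep,Det}; 5:snaal {Adv}; 6:kiadraux {Det,Conj}; 7:kiadraux {Det,Conj}; 8:bita {Conj}; 9:brechailm {Adv,Det}; 10:slotslaix {Adj}.
Position 2: tagging it Det would leave rule 3 unsatisfiable, so it must be Adv.
Position 4: tagging it Det would leave rule 3 unsatisfiable, so it must be Prep.
Position 6: tagging it Det would leave rule 2 unsatisfiable, so it must be Conj.
Position 7: tagging it Det would leave rule 2 unsatisfiable, so it must be Conj.
Position 1: tagging it Adj would leave rule 4 unsatisfiable, so it must be Adv.
Position 3: tagging it Adv would leave rule 1 unsatisfiable, so it must be Adj.
Position 9: tagging it Adv would leave rule 1 unsatisfiable, so it must be Det.
So the tagging must be: Adv Adv Adj Prep Adv Conj Conj Conj Det Adj.
Rule-by-rule: rule 1 ✓; rule 2 ✓; rule 3 ✓; rule 4 ✓.

Conj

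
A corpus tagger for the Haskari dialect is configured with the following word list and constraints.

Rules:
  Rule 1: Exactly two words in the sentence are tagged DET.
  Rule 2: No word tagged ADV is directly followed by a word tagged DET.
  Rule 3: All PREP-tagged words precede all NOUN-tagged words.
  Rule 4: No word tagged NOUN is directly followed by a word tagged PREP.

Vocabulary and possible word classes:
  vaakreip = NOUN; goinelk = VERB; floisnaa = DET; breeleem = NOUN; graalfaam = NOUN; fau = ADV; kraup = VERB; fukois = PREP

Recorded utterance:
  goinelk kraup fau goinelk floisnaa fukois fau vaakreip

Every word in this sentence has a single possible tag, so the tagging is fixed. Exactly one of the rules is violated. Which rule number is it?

Fixed tagging: VERB VERB ADV VERB DET PREP ADV NOUN.
Checking each rule: R1 fails, R2 ok, R3 ok, R4 ok.
Only rule 1 fails.

1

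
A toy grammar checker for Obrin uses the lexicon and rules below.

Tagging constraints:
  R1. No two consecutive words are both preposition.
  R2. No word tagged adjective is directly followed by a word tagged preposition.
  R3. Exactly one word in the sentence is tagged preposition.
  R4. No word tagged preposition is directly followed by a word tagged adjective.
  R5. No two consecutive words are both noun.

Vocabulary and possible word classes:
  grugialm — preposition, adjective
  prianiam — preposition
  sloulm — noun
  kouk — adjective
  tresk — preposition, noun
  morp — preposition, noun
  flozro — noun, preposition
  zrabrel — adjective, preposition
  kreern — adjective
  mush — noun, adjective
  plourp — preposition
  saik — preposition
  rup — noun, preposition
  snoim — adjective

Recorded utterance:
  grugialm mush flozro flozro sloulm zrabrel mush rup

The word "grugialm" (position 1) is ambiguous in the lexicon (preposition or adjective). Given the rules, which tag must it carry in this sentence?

Candidates per position — 1:grugialm {preposition,adjective}; 2:mush {noun,adjective}; 3:flozro {noun,preposition}; 4:flozro {noun,preposition}; 5:sloulm {noun}; 6:zrabrel {adjective,preposition}; 7:mush {noun,adjective}; 8:rup {noun,preposition}.
At position 4, choosing noun makes rule 5 impossible to satisfy; hence preposition.
At position 6, choosing preposition makes rule 3 impossible to satisfy; hence adjective.
At position 8, choosing preposition makes rule 3 impossible to satisfy; hence noun.
At position 1, choosing preposition makes rule 3 impossible to satisfy; hence adjective.
At position 3, choosing preposition makes rule 1 impossible to satisfy; hence noun.
At position 7, choosing noun makes rule 5 impossible to satisfy; hence adjective.
At position 2, choosing noun makes rule 5 impossible to satisfy; hence adjective.
The unique satisfying tagging is: adjective adjective noun preposition noun adjective adjective noun.
Checking: rule 1 satisfied; rule 2 satisfied; rule 3 satisfied; rule 4 satisfied; rule 5 satisfied.

adjective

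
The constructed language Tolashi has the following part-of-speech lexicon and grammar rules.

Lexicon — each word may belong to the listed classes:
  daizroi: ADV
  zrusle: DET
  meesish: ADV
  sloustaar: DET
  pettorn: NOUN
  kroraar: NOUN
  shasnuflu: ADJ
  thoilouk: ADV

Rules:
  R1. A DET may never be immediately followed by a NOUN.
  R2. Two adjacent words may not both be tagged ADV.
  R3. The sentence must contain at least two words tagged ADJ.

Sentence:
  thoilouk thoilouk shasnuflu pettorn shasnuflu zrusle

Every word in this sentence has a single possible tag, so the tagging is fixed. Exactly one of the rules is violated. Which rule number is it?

Fixed tagging: ADV ADV ADJ NOUN ADJ DET.
Checking each rule: R1 pass, R2 fail, R3 pass.
Only rule 2 fails.

2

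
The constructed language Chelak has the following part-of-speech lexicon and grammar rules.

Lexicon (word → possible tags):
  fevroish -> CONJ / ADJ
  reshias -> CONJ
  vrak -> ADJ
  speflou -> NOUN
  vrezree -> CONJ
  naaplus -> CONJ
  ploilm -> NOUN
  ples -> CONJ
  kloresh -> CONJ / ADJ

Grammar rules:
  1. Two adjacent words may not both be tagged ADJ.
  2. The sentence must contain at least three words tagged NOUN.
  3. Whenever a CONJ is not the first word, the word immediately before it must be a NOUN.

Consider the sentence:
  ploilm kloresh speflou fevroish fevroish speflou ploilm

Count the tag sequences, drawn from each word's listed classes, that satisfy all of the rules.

2

Candidates per position — 1:ploilm {NOUN}; 2:kloresh {CONJ,ADJ}; 3:speflou {NOUN}; 4:fevroish {CONJ,ADJ}; 5:fevroish {CONJ,ADJ}; 6:speflou {NOUN}; 7:ploilm {NOUN}.
There are 8 candidate sequences in total.
The sequences that satisfy every rule: NOUN CONJ NOUN CONJ ADJ NOUN NOUN; NOUN ADJ NOUN CONJ ADJ NOUN NOUN.
Count = 2.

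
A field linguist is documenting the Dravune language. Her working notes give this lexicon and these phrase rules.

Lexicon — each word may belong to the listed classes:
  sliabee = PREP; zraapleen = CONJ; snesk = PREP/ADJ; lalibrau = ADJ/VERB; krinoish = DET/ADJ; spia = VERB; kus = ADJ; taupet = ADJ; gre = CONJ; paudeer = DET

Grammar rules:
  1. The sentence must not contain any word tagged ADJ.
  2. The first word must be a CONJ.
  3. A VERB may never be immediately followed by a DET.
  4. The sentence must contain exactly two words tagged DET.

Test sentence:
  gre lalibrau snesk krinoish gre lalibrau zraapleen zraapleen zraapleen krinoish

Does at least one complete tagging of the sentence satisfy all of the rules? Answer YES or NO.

Candidates per position — 1:gre {CONJ}; 2:lalibrau {ADJ,VERB}; 3:snesk {PREP,ADJ}; 4:krinoish {DET,ADJ}; 5:gre {CONJ}; 6:lalibrau {ADJ,VERB}; 7:zraapleen {CONJ}; 8:zraapleen {CONJ}; 9:zraapleen {CONJ}; 10:krinoish {DET,ADJ}.
One satisfying assignment: CONJ VERB PREP DET CONJ VERB CONJ CONJ CONJ DET.
Rule-by-rule: rule 1 ok; rule 2 ok; rule 3 ok; rule 4 ok.

YES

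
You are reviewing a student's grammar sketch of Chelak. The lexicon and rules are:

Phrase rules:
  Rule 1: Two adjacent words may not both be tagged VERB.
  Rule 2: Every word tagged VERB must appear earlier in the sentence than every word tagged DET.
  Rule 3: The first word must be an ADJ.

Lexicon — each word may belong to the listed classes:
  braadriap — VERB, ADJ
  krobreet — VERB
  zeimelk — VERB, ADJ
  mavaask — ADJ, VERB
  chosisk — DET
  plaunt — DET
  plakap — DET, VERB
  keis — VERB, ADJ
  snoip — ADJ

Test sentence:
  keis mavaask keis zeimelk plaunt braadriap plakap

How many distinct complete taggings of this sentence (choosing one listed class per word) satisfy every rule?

Candidates per position — 1:keis {VERB,ADJ}; 2:mavaask {ADJ,VERB}; 3:keis {VERB,ADJ}; 4:zeimelk {VERB,ADJ}; 5:plaunt {DET}; 6:braadriap {VERB,ADJ}; 7:plakap {DET,VERB}.
There are 64 candidate sequences in total.
The sequences that satisfy every rule: ADJ ADJ VERB ADJ DET ADJ DET; ADJ ADJ ADJ VERB DET ADJ DET; ADJ ADJ ADJ ADJ DET ADJ DET; ADJ VERB ADJ VERB DET ADJ DET; ADJ VERB ADJ ADJ DET ADJ DET.
Count = 5.

5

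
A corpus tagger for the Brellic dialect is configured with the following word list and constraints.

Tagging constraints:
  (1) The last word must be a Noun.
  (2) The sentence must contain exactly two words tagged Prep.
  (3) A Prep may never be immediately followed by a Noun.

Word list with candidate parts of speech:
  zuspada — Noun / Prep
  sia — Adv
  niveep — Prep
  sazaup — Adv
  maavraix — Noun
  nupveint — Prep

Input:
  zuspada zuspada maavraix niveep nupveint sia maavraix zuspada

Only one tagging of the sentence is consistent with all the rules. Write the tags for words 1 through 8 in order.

Noun Noun Noun Prep Prep Adv Noun Noun

Candidates per position — 1:zuspada {Noun,Prep}; 2:zuspada {Noun,Prep}; 3:maavraix {Noun}; 4:niveep {Prep}; 5:nupveint {Prep}; 6:sia {Adv}; 7:maavraix {Noun}; 8:zuspada {Noun,Prep}.
If word 1 were Prep, no tagging could satisfy rule 2; so word 1 is Noun.
If word 2 were Prep, no tagging could satisfy rule 2; so word 2 is Noun.
If word 8 were Prep, no tagging could satisfy rule 1; so word 8 is Noun.
The only consistent sequence is: Noun Noun Noun Prep Prep Adv Noun Noun.
Rule-by-rule: rule 1 ✓; rule 2 ✓; rule 3 ✓.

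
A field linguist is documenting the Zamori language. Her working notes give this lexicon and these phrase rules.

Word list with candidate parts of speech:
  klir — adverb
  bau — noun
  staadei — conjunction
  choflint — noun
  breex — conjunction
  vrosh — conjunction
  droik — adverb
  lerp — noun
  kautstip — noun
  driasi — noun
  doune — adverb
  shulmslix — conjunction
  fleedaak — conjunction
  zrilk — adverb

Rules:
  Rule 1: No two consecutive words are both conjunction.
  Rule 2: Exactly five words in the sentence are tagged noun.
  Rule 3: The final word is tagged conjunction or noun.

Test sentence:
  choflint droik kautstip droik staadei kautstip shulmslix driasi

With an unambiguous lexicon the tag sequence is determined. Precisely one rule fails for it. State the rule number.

2

Fixed tagging: noun adverb noun adverb conjunction noun conjunction noun.
Rule check: R1 ✓, R2 ✗, R3 ✓.
Only rule 2 fails.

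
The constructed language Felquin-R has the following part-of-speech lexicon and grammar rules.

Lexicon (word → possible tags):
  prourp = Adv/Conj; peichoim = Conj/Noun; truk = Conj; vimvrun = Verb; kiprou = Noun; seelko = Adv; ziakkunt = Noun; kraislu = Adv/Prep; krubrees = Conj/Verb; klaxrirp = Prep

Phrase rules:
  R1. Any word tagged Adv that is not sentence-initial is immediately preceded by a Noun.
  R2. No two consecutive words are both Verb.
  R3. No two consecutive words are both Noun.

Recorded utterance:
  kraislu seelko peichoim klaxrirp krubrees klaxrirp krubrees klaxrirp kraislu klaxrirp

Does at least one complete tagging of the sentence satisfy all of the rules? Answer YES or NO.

Candidates per position — 1:kraislu {Adv,Prep}; 2:seelko {Adv}; 3:peichoim {Conj,Noun}; 4:klaxrirp {Prep}; 5:krubrees {Conj,Verb}; 6:klaxrirp {Prep}; 7:krubrees {Conj,Verb}; 8:klaxrirp {Prep}; 9:kraislu {Adv,Prep}; 10:klaxrirp {Prep}.
Rule 1 cannot be satisfied by any choice of tags from the lexicon.
So there is no consistent tagging.

NO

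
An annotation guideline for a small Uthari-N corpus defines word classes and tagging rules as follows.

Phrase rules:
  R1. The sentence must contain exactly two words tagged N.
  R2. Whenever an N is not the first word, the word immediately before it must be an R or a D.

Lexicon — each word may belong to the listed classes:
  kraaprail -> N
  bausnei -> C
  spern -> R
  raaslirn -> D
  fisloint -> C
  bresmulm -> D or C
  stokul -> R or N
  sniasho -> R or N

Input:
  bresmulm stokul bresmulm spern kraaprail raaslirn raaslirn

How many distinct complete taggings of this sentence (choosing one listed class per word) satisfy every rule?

Candidates per position — 1:bresmulm {D,C}; 2:stokul {R,N}; 3:bresmulm {D,C}; 4:spern {R}; 5:kraaprail {N}; 6:raaslirn {D}; 7:raaslirn {D}.
There are 8 candidate sequences in total.
The sequences that satisfy every rule: D N D R N D D; D N C R N D D.
Count = 2.

2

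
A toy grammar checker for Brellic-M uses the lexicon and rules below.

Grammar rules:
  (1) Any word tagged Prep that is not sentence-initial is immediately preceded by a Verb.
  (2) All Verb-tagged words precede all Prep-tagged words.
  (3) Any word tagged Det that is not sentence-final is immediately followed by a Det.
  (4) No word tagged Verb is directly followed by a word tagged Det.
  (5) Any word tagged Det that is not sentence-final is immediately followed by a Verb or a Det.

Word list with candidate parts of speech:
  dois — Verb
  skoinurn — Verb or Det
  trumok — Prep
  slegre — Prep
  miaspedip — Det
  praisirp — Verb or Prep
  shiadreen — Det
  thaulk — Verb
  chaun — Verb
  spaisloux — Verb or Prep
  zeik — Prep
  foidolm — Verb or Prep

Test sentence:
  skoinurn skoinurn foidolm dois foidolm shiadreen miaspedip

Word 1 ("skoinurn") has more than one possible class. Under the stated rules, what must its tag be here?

Verb

Candidates per position — 1:skoinurn {Verb,Det}; 2:skoinurn {Verb,Det}; 3:foidolm {Verb,Prep}; 4:dois {Verb}; 5:foidolm {Verb,Prep}; 6:shiadreen {Det}; 7:miaspedip {Det}.
Word 1 cannot be Det — rule 3 would then fail for every completion. It is Verb.
Word 2 cannot be Det — rule 3 would then fail for every completion. It is Verb.
Word 3 cannot be Prep — rule 2 would then fail for every completion. It is Verb.
Word 5 cannot be Verb — rule 4 would then fail for every completion. It is Prep.
The unique satisfying tagging is: Verb Verb Verb Verb Prep Det Det.
Check: rule 1 ok; rule 2 ok; rule 3 ok; rule 4 ok; rule 5 ok.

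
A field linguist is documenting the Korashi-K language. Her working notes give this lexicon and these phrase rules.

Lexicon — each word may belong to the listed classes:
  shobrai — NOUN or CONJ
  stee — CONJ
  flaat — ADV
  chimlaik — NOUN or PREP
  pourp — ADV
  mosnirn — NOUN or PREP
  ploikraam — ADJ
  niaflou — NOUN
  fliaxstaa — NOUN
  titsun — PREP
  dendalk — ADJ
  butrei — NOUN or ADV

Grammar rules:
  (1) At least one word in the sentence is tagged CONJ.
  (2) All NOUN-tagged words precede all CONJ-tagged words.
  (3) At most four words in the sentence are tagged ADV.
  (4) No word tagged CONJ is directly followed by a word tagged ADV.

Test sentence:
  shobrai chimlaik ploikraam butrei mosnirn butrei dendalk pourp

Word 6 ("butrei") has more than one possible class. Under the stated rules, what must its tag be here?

ADV

Candidates per position — 1:shobrai {NOUN,CONJ}; 2:chimlaik {NOUN,PREP}; 3:ploikraam {ADJ}; 4:butrei {NOUN,ADV}; 5:mosnirn {NOUN,PREP}; 6:butrei {NOUN,ADV}; 7:dendalk {ADJ}; 8:pourp {ADV}.
If word 1 were NOUN, no tagging could satisfy rule 1; so word 1 is CONJ.
If word 2 were NOUN, no tagging could satisfy rule 2; so word 2 is PREP.
If word 4 were NOUN, no tagging could satisfy rule 2; so word 4 is ADV.
If word 5 were NOUN, no tagging could satisfy rule 2; so word 5 is PREP.
If word 6 were NOUN, no tagging could satisfy rule 2; so word 6 is ADV.
That leaves exactly one tagging: CONJ PREP ADJ ADV PREP ADV ADJ ADV.
Checking: rule 1 holds; rule 2 holds; rule 3 holds; rule 4 holds.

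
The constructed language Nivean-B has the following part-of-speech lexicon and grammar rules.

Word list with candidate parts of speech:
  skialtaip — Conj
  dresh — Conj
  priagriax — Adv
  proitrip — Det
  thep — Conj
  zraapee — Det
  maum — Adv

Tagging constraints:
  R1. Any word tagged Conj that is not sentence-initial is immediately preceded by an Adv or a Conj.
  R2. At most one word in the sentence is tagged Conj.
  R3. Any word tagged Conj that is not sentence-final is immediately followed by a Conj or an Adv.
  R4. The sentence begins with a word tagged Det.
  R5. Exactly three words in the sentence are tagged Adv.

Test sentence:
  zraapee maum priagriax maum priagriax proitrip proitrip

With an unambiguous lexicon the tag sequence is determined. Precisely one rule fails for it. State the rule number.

5

Fixed tagging: Det Adv Adv Adv Adv Det Det.
Checking each rule: R1 ok, R2 ok, R3 ok, R4 ok, R5 fails.
Only rule 5 fails.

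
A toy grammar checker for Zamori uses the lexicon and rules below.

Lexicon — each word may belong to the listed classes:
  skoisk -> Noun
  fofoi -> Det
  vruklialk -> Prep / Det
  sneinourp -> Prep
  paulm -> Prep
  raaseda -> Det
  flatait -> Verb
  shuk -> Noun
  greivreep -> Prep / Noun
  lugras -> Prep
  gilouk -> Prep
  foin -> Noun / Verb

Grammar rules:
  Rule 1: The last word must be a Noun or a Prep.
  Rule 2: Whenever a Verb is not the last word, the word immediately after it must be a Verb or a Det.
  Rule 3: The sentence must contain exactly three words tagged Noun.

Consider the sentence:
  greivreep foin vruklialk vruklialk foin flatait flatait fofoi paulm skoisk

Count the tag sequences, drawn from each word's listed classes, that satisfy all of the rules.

Candidates per position — 1:greivreep {Prep,Noun}; 2:foin {Noun,Verb}; 3:vruklialk {Prep,Det}; 4:vruklialk {Prep,Det}; 5:foin {Noun,Verb}; 6:flatait {Verb}; 7:flatait {Verb}; 8:fofoi {Det}; 9:paulm {Prep}; 10:skoisk {Noun}.
There are 32 candidate sequences in total.
Checking each against the rules leaves 10 sequences.
Count = 10.

10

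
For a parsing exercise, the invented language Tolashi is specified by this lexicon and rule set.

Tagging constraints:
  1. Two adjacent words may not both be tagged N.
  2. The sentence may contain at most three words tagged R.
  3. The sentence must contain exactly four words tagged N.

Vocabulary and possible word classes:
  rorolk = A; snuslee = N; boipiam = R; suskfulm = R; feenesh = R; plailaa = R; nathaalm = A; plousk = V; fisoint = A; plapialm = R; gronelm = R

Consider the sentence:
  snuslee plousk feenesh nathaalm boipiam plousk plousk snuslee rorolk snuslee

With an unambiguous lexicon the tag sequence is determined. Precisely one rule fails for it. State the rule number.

Fixed tagging: N V R A R V V N A N.
Applying the rules: R1 holds, R2 holds, R3 violated.
Only rule 3 fails.

3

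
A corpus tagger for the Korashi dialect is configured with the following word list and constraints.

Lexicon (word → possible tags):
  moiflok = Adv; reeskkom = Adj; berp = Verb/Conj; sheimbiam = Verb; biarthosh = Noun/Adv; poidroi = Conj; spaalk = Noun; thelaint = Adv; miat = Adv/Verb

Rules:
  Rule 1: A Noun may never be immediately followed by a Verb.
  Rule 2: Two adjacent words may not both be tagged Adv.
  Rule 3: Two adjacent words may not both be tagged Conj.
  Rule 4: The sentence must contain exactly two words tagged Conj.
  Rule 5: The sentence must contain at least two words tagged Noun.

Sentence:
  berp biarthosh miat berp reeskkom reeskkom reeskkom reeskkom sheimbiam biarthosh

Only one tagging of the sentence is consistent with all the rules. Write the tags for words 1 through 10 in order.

Candidates per position — 1:berp {Verb,Conj}; 2:biarthosh {Noun,Adv}; 3:miat {Adv,Verb}; 4:berp {Verb,Conj}; 5:reeskkom {Adj}; 6:reeskkom {Adj}; 7:reeskkom {Adj}; 8:reeskkom {Adj}; 9:sheimbiam {Verb}; 10:biarthosh {Noun,Adv}.
Position 1: Verb is ruled out by rule 4; that leaves Conj.
Position 2: Adv is ruled out by rule 5; that leaves Noun.
Position 3: Verb is ruled out by rule 1; that leaves Adv.
Position 4: Verb is ruled out by rule 4; that leaves Conj.
Position 10: Adv is ruled out by rule 5; that leaves Noun.
So the tagging must be: Conj Noun Adv Conj Adj Adj Adj Adj Verb Noun.
Verifying each rule — rule 1 satisfied; rule 2 satisfied; rule 3 satisfied; rule 4 satisfied; rule 5 satisfied.

Conj Noun Adv Conj Adj Adj Adj Adj Verb Noun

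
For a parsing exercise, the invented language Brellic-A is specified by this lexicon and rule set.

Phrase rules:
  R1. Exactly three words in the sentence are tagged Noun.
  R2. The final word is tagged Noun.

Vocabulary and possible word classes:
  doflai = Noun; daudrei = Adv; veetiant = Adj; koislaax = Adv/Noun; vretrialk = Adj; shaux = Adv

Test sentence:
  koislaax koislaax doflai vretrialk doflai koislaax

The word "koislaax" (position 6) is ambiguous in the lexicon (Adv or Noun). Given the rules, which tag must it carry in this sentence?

Noun

Candidates per position — 1:koislaax {Adv,Noun}; 2:koislaax {Adv,Noun}; 3:doflai {Noun}; 4:vretrialk {Adj}; 5:doflai {Noun}; 6:koislaax {Adv,Noun}.
Word 6 cannot be Adv — rule 2 would then fail for every completion. It is Noun.
Word 1 cannot be Noun — rule 1 would then fail for every completion. It is Adv.
Word 2 cannot be Noun — rule 1 would then fail for every completion. It is Adv.
That leaves exactly one tagging: Adv Adv Noun Adj Noun Noun.
Checking: rule 1 ✓; rule 2 ✓.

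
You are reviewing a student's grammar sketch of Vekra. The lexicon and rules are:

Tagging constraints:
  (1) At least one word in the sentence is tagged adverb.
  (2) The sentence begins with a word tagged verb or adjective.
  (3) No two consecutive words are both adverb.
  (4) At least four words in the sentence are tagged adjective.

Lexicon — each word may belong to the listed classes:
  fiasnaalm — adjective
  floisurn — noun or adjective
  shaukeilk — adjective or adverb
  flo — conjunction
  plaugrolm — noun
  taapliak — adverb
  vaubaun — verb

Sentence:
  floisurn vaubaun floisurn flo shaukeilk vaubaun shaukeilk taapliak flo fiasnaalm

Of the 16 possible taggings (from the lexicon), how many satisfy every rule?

3

Candidates per position — 1:floisurn {noun,adjective}; 2:vaubaun {verb}; 3:floisurn {noun,adjective}; 4:flo {conjunction}; 5:shaukeilk {adjective,adverb}; 6:vaubaun {verb}; 7:shaukeilk {adjective,adverb}; 8:taapliak {adverb}; 9:flo {conjunction}; 10:fiasnaalm {adjective}.
There are 16 candidate sequences in total.
The sequences that satisfy every rule: adjective verb noun conjunction adjective verb adjective adverb conjunction adjective; adjective verb adjective conjunction adjective verb adjective adverb conjunction adjective; adjective verb adjective conjunction adverb verb adjective adverb conjunction adjective.
Count = 3.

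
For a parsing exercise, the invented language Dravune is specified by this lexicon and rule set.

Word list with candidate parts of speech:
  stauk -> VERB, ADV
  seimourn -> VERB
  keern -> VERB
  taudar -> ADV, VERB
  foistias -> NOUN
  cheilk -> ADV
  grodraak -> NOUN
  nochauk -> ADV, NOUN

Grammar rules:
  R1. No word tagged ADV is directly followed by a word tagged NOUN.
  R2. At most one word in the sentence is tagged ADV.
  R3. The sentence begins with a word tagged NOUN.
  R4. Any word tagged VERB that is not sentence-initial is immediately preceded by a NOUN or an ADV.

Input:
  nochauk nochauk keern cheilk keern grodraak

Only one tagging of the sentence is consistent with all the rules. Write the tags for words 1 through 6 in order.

Candidates per position — 1:nochauk {ADV,NOUN}; 2:nochauk {ADV,NOUN}; 3:keern {VERB}; 4:cheilk {ADV}; 5:keern {VERB}; 6:grodraak {NOUN}.
If word 1 were ADV, no tagging could satisfy rule 2; so word 1 is NOUN.
If word 2 were ADV, no tagging could satisfy rule 2; so word 2 is NOUN.
The unique satisfying tagging is: NOUN NOUN VERB ADV VERB NOUN.
Verifying each rule — rule 1 holds; rule 2 holds; rule 3 holds; rule 4 holds.

NOUN NOUN VERB ADV VERB NOUN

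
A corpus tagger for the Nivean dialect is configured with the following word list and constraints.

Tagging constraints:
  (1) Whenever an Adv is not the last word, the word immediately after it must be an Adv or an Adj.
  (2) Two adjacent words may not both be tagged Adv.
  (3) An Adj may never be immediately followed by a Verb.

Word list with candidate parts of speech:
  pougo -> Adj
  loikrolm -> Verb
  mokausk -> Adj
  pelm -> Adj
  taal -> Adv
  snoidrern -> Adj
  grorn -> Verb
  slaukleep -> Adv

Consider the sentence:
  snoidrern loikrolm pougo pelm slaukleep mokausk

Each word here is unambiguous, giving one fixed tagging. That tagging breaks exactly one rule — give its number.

3

Fixed tagging: Adj Verb Adj Adj Adv Adj.
Checking each rule: R1 pass, R2 pass, R3 fail.
Only rule 3 fails.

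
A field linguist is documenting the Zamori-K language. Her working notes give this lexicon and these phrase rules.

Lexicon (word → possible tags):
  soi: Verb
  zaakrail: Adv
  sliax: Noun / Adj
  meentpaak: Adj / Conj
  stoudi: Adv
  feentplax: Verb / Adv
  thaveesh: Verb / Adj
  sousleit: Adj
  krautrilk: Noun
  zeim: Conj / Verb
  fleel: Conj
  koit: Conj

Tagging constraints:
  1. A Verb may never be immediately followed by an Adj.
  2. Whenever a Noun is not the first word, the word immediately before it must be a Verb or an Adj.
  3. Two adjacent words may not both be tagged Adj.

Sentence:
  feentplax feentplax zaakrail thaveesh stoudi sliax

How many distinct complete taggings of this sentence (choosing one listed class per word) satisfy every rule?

8

Candidates per position — 1:feentplax {Verb,Adv}; 2:feentplax {Verb,Adv}; 3:zaakrail {Adv}; 4:thaveesh {Verb,Adj}; 5:stoudi {Adv}; 6:sliax {Noun,Adj}.
There are 16 candidate sequences in total.
Checking each against the rules leaves 8 sequences.
Count = 8.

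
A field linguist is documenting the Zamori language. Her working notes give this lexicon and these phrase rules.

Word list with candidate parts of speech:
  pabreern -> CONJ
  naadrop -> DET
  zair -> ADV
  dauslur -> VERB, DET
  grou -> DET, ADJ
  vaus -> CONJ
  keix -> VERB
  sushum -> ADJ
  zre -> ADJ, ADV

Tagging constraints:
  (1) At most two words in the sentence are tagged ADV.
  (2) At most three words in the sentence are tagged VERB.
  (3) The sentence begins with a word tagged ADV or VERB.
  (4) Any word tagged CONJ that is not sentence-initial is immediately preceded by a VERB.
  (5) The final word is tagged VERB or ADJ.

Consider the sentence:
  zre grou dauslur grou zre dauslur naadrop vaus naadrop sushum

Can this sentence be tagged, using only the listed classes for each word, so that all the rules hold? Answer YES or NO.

Candidates per position — 1:zre {ADJ,ADV}; 2:grou {DET,ADJ}; 3:dauslur {VERB,DET}; 4:grou {DET,ADJ}; 5:zre {ADJ,ADV}; 6:dauslur {VERB,DET}; 7:naadrop {DET}; 8:vaus {CONJ}; 9:naadrop {DET}; 10:sushum {ADJ}.
Rule 4 cannot be satisfied by any choice of tags from the lexicon.
So there is no consistent tagging.

NO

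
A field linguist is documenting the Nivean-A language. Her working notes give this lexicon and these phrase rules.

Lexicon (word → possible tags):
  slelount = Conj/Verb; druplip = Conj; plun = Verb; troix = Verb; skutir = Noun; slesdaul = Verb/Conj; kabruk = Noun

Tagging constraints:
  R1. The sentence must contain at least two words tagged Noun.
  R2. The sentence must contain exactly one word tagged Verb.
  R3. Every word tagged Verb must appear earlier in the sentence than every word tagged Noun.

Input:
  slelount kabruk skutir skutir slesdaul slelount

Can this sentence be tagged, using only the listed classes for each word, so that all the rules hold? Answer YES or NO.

Candidates per position — 1:slelount {Conj,Verb}; 2:kabruk {Noun}; 3:skutir {Noun}; 4:skutir {Noun}; 5:slesdaul {Verb,Conj}; 6:slelount {Conj,Verb}.
One satisfying assignment: Verb Noun Noun Noun Conj Conj.
Checking: rule 1 ✓; rule 2 ✓; rule 3 ✓.

YES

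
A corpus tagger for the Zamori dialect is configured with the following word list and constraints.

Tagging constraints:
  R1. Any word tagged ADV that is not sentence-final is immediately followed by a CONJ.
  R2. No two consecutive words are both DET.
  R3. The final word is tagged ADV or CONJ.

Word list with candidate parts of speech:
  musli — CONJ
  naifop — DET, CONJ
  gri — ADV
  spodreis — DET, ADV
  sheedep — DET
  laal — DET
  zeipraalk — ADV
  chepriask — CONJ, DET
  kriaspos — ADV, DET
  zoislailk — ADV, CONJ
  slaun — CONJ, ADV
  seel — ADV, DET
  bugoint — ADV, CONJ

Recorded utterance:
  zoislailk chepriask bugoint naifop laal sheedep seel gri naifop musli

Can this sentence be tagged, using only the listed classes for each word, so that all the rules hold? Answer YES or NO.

Candidates per position — 1:zoislailk {ADV,CONJ}; 2:chepriask {CONJ,DET}; 3:bugoint {ADV,CONJ}; 4:naifop {DET,CONJ}; 5:laal {DET}; 6:sheedep {DET}; 7:seel {ADV,DET}; 8:gri {ADV}; 9:naifop {DET,CONJ}; 10:musli {CONJ}.
Rule 2 cannot be satisfied by any choice of tags from the lexicon.
So there is no consistent tagging.

NO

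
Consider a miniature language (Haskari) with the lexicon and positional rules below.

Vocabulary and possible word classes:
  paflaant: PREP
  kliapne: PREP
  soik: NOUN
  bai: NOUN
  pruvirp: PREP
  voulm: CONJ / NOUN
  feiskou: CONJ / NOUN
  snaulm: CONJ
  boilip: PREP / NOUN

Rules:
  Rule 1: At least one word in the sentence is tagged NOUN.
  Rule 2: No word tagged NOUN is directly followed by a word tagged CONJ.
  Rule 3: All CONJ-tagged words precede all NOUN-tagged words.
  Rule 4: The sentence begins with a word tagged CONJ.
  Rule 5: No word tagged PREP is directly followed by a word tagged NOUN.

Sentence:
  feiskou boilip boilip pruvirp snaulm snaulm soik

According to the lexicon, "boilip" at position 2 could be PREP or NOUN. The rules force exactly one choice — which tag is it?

Candidates per position — 1:feiskou {CONJ,NOUN}; 2:boilip {PREP,NOUN}; 3:boilip {PREP,NOUN}; 4:pruvirp {PREP}; 5:snaulm {CONJ}; 6:snaulm {CONJ}; 7:soik {NOUN}.
Position 1: NOUN is ruled out by rule 3; that leaves CONJ.
Position 2: NOUN is ruled out by rule 3; that leaves PREP.
Position 3: NOUN is ruled out by rule 3; that leaves PREP.
That leaves exactly one tagging: CONJ PREP PREP PREP CONJ CONJ NOUN.
Check: rule 1 ✓; rule 2 ✓; rule 3 ✓; rule 4 ✓; rule 5 ✓.

PREP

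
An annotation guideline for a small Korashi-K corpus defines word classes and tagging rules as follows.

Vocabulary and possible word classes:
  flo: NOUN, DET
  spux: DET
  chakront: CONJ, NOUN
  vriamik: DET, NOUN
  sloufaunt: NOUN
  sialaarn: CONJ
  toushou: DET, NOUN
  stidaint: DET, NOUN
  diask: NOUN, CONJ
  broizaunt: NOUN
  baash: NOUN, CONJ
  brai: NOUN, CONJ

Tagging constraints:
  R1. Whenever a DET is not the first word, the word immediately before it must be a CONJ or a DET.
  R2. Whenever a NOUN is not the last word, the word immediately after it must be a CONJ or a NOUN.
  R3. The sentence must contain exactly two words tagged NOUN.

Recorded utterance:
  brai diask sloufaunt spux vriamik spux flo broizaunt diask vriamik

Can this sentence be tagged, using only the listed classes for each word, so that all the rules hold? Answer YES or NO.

Candidates per position — 1:brai {NOUN,CONJ}; 2:diask {NOUN,CONJ}; 3:sloufaunt {NOUN}; 4:spux {DET}; 5:vriamik {DET,NOUN}; 6:spux {DET}; 7:flo {NOUN,DET}; 8:broizaunt {NOUN}; 9:diask {NOUN,CONJ}; 10:vriamik {DET,NOUN}.
Rule 1 cannot be satisfied by any choice of tags from the lexicon.
So there is no consistent tagging.

NO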